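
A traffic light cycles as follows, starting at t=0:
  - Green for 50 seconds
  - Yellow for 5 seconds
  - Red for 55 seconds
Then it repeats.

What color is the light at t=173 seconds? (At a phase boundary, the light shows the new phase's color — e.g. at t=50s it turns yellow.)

Cycle length = 50 + 5 + 55 = 110s
t = 173, phase_t = 173 mod 110 = 63
63 >= 55 → RED

Answer: red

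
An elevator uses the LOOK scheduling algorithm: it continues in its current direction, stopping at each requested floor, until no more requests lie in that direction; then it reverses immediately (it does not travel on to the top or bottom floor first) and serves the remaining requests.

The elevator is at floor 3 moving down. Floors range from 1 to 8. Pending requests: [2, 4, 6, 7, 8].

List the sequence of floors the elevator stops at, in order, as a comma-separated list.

Answer: 2, 4, 6, 7, 8

Derivation:
Current: 3, moving DOWN
Serve below first (descending): [2]
Then reverse, serve above (ascending): [4, 6, 7, 8]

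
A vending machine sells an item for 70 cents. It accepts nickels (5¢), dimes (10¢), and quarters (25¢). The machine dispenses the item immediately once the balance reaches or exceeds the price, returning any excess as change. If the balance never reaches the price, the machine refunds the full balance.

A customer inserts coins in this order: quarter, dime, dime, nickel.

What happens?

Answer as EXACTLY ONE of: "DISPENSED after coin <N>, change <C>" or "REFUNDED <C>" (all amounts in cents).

Answer: REFUNDED 50

Derivation:
Price: 70¢
Coin 1 (quarter, 25¢): balance = 25¢
Coin 2 (dime, 10¢): balance = 35¢
Coin 3 (dime, 10¢): balance = 45¢
Coin 4 (nickel, 5¢): balance = 50¢
All coins inserted, balance 50¢ < price 70¢ → REFUND 50¢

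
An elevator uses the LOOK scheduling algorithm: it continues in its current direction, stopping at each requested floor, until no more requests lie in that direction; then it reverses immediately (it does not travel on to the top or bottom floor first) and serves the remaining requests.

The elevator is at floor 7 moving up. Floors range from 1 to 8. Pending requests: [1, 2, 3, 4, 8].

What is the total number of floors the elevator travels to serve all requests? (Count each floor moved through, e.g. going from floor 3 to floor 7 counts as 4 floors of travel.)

Start at floor 7 moving up, LOOK stop order: [8, 4, 3, 2, 1]
  7 → 8: |8-7| = 1, total = 1
  8 → 4: |4-8| = 4, total = 5
  4 → 3: |3-4| = 1, total = 6
  3 → 2: |2-3| = 1, total = 7
  2 → 1: |1-2| = 1, total = 8

Answer: 8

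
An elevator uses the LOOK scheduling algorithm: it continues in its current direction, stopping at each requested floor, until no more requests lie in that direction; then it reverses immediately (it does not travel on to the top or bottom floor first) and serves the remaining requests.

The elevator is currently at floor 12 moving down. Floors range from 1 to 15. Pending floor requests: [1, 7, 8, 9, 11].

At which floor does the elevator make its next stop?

Answer: 11

Derivation:
Current floor: 12, direction: down
Requests above: []
Requests below: [1, 7, 8, 9, 11]
Moving down and requests lie below → nearest below is max([1, 7, 8, 9, 11]) = 11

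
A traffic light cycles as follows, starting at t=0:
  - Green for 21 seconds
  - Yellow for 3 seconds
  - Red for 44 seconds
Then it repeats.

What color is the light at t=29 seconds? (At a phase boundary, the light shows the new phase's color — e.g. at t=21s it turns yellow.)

Cycle length = 21 + 3 + 44 = 68s
t = 29, phase_t = 29 mod 68 = 29
29 >= 24 → RED

Answer: red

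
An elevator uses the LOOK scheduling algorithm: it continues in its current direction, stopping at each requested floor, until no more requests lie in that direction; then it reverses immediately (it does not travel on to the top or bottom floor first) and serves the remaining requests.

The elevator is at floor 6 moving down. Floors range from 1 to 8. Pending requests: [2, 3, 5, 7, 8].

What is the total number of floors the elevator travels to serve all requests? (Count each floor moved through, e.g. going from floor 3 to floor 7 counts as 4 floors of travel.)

Start at floor 6 moving down, LOOK stop order: [5, 3, 2, 7, 8]
  6 → 5: |5-6| = 1, total = 1
  5 → 3: |3-5| = 2, total = 3
  3 → 2: |2-3| = 1, total = 4
  2 → 7: |7-2| = 5, total = 9
  7 → 8: |8-7| = 1, total = 10

Answer: 10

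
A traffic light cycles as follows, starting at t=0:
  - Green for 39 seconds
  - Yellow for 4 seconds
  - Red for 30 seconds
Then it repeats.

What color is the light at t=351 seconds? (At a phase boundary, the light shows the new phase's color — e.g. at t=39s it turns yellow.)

Cycle length = 39 + 4 + 30 = 73s
t = 351, phase_t = 351 mod 73 = 59
59 >= 43 → RED

Answer: red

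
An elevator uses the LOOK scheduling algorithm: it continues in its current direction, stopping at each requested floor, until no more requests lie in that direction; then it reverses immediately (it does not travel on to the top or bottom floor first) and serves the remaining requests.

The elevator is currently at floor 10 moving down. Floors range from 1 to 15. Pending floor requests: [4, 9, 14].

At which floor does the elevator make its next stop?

Answer: 9

Derivation:
Current floor: 10, direction: down
Requests above: [14]
Requests below: [4, 9]
Moving down and requests lie below → nearest below is max([4, 9]) = 9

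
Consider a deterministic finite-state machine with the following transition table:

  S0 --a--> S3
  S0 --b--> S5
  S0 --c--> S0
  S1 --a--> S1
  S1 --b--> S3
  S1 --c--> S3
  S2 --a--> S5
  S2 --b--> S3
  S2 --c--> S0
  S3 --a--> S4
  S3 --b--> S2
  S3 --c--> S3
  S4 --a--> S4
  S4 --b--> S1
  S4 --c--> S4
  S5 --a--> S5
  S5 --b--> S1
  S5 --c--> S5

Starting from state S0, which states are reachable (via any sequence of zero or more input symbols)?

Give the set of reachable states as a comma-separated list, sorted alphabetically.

BFS from S0:
  visit S0: S0--a-->S3 (new), S0--b-->S5 (new), S0--c-->S0 (seen)
  visit S3: S3--a-->S4 (new), S3--b-->S2 (new), S3--c-->S3 (seen)
  visit S5: S5--a-->S5 (seen), S5--b-->S1 (new), S5--c-->S5 (seen)
  visit S4: S4--a-->S4 (seen), S4--b-->S1 (seen), S4--c-->S4 (seen)
  visit S2: S2--a-->S5 (seen), S2--b-->S3 (seen), S2--c-->S0 (seen)
  visit S1: S1--a-->S1 (seen), S1--b-->S3 (seen), S1--c-->S3 (seen)

Answer: S0, S1, S2, S3, S4, S5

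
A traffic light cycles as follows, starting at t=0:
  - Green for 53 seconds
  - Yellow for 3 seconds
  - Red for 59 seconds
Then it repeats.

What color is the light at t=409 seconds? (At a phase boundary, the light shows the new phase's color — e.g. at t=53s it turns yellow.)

Cycle length = 53 + 3 + 59 = 115s
t = 409, phase_t = 409 mod 115 = 64
64 >= 56 → RED

Answer: red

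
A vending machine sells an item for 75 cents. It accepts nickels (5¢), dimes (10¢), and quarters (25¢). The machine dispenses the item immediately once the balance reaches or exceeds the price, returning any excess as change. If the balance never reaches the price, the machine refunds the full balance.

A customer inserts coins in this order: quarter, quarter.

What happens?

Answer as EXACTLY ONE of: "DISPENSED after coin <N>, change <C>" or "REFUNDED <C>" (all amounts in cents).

Price: 75¢
Coin 1 (quarter, 25¢): balance = 25¢
Coin 2 (quarter, 25¢): balance = 50¢
All coins inserted, balance 50¢ < price 75¢ → REFUND 50¢

Answer: REFUNDED 50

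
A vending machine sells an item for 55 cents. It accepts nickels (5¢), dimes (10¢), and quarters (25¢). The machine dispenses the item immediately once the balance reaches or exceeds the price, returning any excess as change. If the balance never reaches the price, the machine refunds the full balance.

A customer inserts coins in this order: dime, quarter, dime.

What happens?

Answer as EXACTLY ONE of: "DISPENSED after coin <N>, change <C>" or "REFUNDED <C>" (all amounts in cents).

Answer: REFUNDED 45

Derivation:
Price: 55¢
Coin 1 (dime, 10¢): balance = 10¢
Coin 2 (quarter, 25¢): balance = 35¢
Coin 3 (dime, 10¢): balance = 45¢
All coins inserted, balance 45¢ < price 55¢ → REFUND 45¢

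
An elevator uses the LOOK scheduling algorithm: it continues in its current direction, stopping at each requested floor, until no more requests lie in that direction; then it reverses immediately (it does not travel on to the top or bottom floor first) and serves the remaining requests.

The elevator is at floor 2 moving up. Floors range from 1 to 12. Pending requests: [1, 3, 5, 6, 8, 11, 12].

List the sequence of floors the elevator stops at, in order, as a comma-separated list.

Answer: 3, 5, 6, 8, 11, 12, 1

Derivation:
Current: 2, moving UP
Serve above first (ascending): [3, 5, 6, 8, 11, 12]
Then reverse, serve below (descending): [1]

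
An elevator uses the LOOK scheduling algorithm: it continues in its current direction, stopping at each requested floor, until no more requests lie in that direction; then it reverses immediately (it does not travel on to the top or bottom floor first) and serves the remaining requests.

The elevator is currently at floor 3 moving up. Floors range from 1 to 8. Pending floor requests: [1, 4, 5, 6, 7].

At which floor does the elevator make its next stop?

Current floor: 3, direction: up
Requests above: [4, 5, 6, 7]
Requests below: [1]
Moving up and requests lie above → nearest above is min([4, 5, 6, 7]) = 4

Answer: 4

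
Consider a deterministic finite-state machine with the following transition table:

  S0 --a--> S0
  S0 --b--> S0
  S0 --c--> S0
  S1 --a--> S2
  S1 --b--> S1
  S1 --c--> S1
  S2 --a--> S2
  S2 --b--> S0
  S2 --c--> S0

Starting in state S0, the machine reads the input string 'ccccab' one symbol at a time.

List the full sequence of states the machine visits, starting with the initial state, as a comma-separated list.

Start: S0
  read 'c': S0 --c--> S0
  read 'c': S0 --c--> S0
  read 'c': S0 --c--> S0
  read 'c': S0 --c--> S0
  read 'a': S0 --a--> S0
  read 'b': S0 --b--> S0

Answer: S0, S0, S0, S0, S0, S0, S0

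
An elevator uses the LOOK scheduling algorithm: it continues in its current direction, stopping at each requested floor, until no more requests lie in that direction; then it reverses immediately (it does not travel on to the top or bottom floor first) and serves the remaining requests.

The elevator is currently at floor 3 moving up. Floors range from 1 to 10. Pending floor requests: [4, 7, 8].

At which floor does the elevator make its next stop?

Answer: 4

Derivation:
Current floor: 3, direction: up
Requests above: [4, 7, 8]
Requests below: []
Moving up and requests lie above → nearest above is min([4, 7, 8]) = 4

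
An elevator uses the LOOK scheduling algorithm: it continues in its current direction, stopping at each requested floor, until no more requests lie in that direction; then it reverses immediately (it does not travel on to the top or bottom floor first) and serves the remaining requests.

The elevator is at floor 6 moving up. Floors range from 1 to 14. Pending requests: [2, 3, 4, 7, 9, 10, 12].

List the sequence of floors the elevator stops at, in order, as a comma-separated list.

Current: 6, moving UP
Serve above first (ascending): [7, 9, 10, 12]
Then reverse, serve below (descending): [4, 3, 2]

Answer: 7, 9, 10, 12, 4, 3, 2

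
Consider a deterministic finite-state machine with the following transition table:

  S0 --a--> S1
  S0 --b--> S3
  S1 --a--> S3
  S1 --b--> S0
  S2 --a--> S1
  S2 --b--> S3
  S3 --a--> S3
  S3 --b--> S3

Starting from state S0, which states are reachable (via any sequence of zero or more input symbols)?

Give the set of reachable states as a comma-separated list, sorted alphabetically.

BFS from S0:
  visit S0: S0--a-->S1 (new), S0--b-->S3 (new)
  visit S1: S1--a-->S3 (seen), S1--b-->S0 (seen)
  visit S3: S3--a-->S3 (seen), S3--b-->S3 (seen)

Answer: S0, S1, S3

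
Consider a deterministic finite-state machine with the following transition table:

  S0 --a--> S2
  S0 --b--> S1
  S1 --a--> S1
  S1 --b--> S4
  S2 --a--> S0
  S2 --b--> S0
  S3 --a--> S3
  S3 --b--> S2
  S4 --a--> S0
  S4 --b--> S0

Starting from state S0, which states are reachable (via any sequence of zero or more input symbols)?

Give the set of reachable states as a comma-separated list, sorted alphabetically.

BFS from S0:
  visit S0: S0--a-->S2 (new), S0--b-->S1 (new)
  visit S2: S2--a-->S0 (seen), S2--b-->S0 (seen)
  visit S1: S1--a-->S1 (seen), S1--b-->S4 (new)
  visit S4: S4--a-->S0 (seen), S4--b-->S0 (seen)

Answer: S0, S1, S2, S4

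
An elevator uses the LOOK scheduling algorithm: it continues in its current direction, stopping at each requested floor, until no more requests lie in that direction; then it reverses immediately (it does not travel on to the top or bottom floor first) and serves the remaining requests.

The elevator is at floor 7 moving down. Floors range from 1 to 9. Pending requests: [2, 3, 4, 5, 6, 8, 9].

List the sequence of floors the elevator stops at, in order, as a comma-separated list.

Current: 7, moving DOWN
Serve below first (descending): [6, 5, 4, 3, 2]
Then reverse, serve above (ascending): [8, 9]

Answer: 6, 5, 4, 3, 2, 8, 9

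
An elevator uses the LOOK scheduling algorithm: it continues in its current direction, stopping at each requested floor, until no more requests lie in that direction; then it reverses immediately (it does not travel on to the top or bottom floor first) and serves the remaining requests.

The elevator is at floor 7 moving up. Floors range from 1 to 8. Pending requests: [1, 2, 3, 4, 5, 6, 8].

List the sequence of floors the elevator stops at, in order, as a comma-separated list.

Current: 7, moving UP
Serve above first (ascending): [8]
Then reverse, serve below (descending): [6, 5, 4, 3, 2, 1]

Answer: 8, 6, 5, 4, 3, 2, 1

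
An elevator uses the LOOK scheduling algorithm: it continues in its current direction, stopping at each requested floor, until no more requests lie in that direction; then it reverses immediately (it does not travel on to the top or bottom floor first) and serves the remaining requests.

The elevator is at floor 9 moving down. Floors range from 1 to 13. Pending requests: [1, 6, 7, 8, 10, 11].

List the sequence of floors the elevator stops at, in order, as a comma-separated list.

Current: 9, moving DOWN
Serve below first (descending): [8, 7, 6, 1]
Then reverse, serve above (ascending): [10, 11]

Answer: 8, 7, 6, 1, 10, 11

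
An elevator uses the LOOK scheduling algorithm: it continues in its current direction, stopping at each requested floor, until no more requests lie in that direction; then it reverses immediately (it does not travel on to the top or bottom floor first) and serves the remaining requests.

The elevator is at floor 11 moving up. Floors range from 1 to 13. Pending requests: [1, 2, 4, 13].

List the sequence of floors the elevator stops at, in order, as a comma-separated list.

Answer: 13, 4, 2, 1

Derivation:
Current: 11, moving UP
Serve above first (ascending): [13]
Then reverse, serve below (descending): [4, 2, 1]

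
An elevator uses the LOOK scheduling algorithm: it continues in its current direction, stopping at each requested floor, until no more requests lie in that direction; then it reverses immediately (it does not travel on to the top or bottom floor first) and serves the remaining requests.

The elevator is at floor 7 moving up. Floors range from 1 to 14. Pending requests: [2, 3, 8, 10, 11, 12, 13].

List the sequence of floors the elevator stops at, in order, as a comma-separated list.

Answer: 8, 10, 11, 12, 13, 3, 2

Derivation:
Current: 7, moving UP
Serve above first (ascending): [8, 10, 11, 12, 13]
Then reverse, serve below (descending): [3, 2]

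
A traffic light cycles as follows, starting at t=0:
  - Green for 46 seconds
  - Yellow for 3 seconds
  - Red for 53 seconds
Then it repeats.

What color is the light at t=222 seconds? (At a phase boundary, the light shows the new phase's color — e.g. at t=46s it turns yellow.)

Answer: green

Derivation:
Cycle length = 46 + 3 + 53 = 102s
t = 222, phase_t = 222 mod 102 = 18
18 < 46 (green end) → GREEN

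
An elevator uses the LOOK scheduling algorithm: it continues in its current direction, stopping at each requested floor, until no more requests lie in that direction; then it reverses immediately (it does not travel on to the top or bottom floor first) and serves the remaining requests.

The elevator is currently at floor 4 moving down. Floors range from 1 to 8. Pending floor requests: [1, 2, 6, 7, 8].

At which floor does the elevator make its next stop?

Answer: 2

Derivation:
Current floor: 4, direction: down
Requests above: [6, 7, 8]
Requests below: [1, 2]
Moving down and requests lie below → nearest below is max([1, 2]) = 2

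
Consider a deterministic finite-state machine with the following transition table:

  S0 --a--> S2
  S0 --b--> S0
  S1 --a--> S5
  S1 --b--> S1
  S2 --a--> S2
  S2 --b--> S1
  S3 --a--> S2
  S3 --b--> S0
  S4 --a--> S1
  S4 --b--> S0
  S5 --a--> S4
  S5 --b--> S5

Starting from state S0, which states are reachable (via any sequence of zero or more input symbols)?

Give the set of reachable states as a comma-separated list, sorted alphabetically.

Answer: S0, S1, S2, S4, S5

Derivation:
BFS from S0:
  visit S0: S0--a-->S2 (new), S0--b-->S0 (seen)
  visit S2: S2--a-->S2 (seen), S2--b-->S1 (new)
  visit S1: S1--a-->S5 (new), S1--b-->S1 (seen)
  visit S5: S5--a-->S4 (new), S5--b-->S5 (seen)
  visit S4: S4--a-->S1 (seen), S4--b-->S0 (seen)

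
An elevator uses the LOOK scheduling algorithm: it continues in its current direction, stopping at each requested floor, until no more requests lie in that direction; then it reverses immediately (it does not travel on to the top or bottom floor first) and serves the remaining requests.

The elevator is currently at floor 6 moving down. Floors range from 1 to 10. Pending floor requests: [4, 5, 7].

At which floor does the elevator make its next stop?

Answer: 5

Derivation:
Current floor: 6, direction: down
Requests above: [7]
Requests below: [4, 5]
Moving down and requests lie below → nearest below is max([4, 5]) = 5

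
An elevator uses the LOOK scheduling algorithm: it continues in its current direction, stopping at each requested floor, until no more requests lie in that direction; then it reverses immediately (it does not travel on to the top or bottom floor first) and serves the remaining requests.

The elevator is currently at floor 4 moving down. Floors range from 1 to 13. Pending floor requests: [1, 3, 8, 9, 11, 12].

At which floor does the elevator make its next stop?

Current floor: 4, direction: down
Requests above: [8, 9, 11, 12]
Requests below: [1, 3]
Moving down and requests lie below → nearest below is max([1, 3]) = 3

Answer: 3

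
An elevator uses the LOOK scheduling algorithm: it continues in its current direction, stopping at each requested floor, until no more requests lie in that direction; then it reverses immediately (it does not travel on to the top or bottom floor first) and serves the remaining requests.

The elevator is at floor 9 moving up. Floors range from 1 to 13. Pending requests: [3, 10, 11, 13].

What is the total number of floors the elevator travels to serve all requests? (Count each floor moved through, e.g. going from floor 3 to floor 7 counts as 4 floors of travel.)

Start at floor 9 moving up, LOOK stop order: [10, 11, 13, 3]
  9 → 10: |10-9| = 1, total = 1
  10 → 11: |11-10| = 1, total = 2
  11 → 13: |13-11| = 2, total = 4
  13 → 3: |3-13| = 10, total = 14

Answer: 14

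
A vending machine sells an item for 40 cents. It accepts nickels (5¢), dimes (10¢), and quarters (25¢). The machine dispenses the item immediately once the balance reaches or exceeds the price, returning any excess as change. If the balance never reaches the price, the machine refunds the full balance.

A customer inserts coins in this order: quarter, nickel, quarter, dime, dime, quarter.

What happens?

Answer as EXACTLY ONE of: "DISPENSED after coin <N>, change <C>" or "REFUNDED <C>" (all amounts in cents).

Price: 40¢
Coin 1 (quarter, 25¢): balance = 25¢
Coin 2 (nickel, 5¢): balance = 30¢
Coin 3 (quarter, 25¢): balance = 55¢
  → balance >= price → DISPENSE, change = 55 - 40 = 15¢

Answer: DISPENSED after coin 3, change 15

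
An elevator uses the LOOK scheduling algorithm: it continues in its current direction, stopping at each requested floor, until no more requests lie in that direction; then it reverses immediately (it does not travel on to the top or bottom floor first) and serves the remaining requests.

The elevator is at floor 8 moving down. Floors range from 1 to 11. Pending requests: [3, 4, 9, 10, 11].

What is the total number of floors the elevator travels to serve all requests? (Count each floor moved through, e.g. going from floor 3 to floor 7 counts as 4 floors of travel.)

Answer: 13

Derivation:
Start at floor 8 moving down, LOOK stop order: [4, 3, 9, 10, 11]
  8 → 4: |4-8| = 4, total = 4
  4 → 3: |3-4| = 1, total = 5
  3 → 9: |9-3| = 6, total = 11
  9 → 10: |10-9| = 1, total = 12
  10 → 11: |11-10| = 1, total = 13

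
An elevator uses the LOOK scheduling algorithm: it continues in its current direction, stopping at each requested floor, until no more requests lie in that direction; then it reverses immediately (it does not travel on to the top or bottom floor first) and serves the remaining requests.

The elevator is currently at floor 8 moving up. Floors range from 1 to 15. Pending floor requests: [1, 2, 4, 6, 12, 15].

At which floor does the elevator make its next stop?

Answer: 12

Derivation:
Current floor: 8, direction: up
Requests above: [12, 15]
Requests below: [1, 2, 4, 6]
Moving up and requests lie above → nearest above is min([12, 15]) = 12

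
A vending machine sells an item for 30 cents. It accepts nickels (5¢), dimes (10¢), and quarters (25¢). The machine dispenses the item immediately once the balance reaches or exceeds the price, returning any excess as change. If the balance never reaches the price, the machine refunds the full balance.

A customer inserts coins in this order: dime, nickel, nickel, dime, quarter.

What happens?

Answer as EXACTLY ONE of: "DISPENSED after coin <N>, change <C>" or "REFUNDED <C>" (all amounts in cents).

Answer: DISPENSED after coin 4, change 0

Derivation:
Price: 30¢
Coin 1 (dime, 10¢): balance = 10¢
Coin 2 (nickel, 5¢): balance = 15¢
Coin 3 (nickel, 5¢): balance = 20¢
Coin 4 (dime, 10¢): balance = 30¢
  → balance >= price → DISPENSE, change = 30 - 30 = 0¢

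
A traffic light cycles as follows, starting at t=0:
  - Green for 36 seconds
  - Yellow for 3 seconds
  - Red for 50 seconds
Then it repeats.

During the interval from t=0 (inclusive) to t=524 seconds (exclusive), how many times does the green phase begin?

Answer: 6

Derivation:
Cycle = 36+3+50 = 89s
green phase starts at t = k*89 + 0 for k=0,1,2,...
Need k*89+0 < 524 → k < 5.888
k ∈ {0, ..., 5} → 6 starts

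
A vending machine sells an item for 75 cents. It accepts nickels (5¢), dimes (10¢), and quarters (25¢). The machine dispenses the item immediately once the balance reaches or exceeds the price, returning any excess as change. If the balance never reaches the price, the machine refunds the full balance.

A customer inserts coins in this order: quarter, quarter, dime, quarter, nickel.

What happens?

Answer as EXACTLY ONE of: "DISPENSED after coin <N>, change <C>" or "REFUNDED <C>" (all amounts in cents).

Price: 75¢
Coin 1 (quarter, 25¢): balance = 25¢
Coin 2 (quarter, 25¢): balance = 50¢
Coin 3 (dime, 10¢): balance = 60¢
Coin 4 (quarter, 25¢): balance = 85¢
  → balance >= price → DISPENSE, change = 85 - 75 = 10¢

Answer: DISPENSED after coin 4, change 10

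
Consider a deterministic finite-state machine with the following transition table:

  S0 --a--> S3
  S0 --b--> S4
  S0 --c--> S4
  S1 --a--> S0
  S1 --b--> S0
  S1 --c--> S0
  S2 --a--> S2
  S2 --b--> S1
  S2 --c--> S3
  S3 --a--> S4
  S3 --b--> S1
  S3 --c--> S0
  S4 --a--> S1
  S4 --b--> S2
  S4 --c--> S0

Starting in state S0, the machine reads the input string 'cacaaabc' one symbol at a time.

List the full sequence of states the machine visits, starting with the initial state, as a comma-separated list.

Answer: S0, S4, S1, S0, S3, S4, S1, S0, S4

Derivation:
Start: S0
  read 'c': S0 --c--> S4
  read 'a': S4 --a--> S1
  read 'c': S1 --c--> S0
  read 'a': S0 --a--> S3
  read 'a': S3 --a--> S4
  read 'a': S4 --a--> S1
  read 'b': S1 --b--> S0
  read 'c': S0 --c--> S4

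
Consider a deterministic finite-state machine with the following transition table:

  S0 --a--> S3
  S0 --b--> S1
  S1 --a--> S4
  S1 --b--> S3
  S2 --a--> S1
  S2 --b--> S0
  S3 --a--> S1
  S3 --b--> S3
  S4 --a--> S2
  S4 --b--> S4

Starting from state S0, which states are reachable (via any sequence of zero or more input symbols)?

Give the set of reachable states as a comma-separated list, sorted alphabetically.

BFS from S0:
  visit S0: S0--a-->S3 (new), S0--b-->S1 (new)
  visit S3: S3--a-->S1 (seen), S3--b-->S3 (seen)
  visit S1: S1--a-->S4 (new), S1--b-->S3 (seen)
  visit S4: S4--a-->S2 (new), S4--b-->S4 (seen)
  visit S2: S2--a-->S1 (seen), S2--b-->S0 (seen)

Answer: S0, S1, S2, S3, S4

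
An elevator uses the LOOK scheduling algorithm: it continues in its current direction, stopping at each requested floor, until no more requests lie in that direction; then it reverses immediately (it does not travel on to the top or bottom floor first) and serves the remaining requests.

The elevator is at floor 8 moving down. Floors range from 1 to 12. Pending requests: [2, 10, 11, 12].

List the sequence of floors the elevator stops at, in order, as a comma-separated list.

Answer: 2, 10, 11, 12

Derivation:
Current: 8, moving DOWN
Serve below first (descending): [2]
Then reverse, serve above (ascending): [10, 11, 12]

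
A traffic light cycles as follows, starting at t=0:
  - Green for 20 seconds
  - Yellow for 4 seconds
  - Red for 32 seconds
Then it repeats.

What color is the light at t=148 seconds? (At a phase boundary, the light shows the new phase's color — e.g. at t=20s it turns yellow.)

Cycle length = 20 + 4 + 32 = 56s
t = 148, phase_t = 148 mod 56 = 36
36 >= 24 → RED

Answer: red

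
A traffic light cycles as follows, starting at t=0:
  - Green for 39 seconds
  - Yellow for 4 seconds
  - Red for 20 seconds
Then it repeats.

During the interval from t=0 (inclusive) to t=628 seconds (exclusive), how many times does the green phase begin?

Cycle = 39+4+20 = 63s
green phase starts at t = k*63 + 0 for k=0,1,2,...
Need k*63+0 < 628 → k < 9.968
k ∈ {0, ..., 9} → 10 starts

Answer: 10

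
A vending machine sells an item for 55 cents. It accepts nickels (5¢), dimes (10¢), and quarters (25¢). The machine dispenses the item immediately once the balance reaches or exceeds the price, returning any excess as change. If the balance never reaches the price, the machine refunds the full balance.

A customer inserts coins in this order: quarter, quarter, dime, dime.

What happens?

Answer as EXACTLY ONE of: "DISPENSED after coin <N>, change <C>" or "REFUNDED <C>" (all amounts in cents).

Price: 55¢
Coin 1 (quarter, 25¢): balance = 25¢
Coin 2 (quarter, 25¢): balance = 50¢
Coin 3 (dime, 10¢): balance = 60¢
  → balance >= price → DISPENSE, change = 60 - 55 = 5¢

Answer: DISPENSED after coin 3, change 5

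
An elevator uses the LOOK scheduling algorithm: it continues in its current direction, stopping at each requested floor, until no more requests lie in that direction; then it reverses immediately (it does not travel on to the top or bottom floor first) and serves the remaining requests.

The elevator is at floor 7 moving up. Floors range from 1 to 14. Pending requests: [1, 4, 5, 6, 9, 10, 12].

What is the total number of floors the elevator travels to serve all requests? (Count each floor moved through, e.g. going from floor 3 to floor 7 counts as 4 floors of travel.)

Start at floor 7 moving up, LOOK stop order: [9, 10, 12, 6, 5, 4, 1]
  7 → 9: |9-7| = 2, total = 2
  9 → 10: |10-9| = 1, total = 3
  10 → 12: |12-10| = 2, total = 5
  12 → 6: |6-12| = 6, total = 11
  6 → 5: |5-6| = 1, total = 12
  5 → 4: |4-5| = 1, total = 13
  4 → 1: |1-4| = 3, total = 16

Answer: 16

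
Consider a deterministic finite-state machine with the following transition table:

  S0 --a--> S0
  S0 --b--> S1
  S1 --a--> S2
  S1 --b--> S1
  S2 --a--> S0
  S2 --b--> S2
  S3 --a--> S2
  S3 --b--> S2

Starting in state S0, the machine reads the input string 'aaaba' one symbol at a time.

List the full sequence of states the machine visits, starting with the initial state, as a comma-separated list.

Answer: S0, S0, S0, S0, S1, S2

Derivation:
Start: S0
  read 'a': S0 --a--> S0
  read 'a': S0 --a--> S0
  read 'a': S0 --a--> S0
  read 'b': S0 --b--> S1
  read 'a': S1 --a--> S2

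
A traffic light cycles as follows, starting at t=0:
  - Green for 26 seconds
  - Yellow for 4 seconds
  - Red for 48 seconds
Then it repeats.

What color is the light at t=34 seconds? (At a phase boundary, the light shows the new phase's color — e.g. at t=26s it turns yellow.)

Cycle length = 26 + 4 + 48 = 78s
t = 34, phase_t = 34 mod 78 = 34
34 >= 30 → RED

Answer: red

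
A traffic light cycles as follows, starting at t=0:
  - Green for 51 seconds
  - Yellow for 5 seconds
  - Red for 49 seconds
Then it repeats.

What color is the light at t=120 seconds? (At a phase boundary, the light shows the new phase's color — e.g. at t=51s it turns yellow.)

Answer: green

Derivation:
Cycle length = 51 + 5 + 49 = 105s
t = 120, phase_t = 120 mod 105 = 15
15 < 51 (green end) → GREEN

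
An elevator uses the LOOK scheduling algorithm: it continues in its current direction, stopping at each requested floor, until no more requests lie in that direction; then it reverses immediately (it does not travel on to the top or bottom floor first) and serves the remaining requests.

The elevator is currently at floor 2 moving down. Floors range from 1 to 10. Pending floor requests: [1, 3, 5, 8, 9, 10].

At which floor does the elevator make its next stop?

Answer: 1

Derivation:
Current floor: 2, direction: down
Requests above: [3, 5, 8, 9, 10]
Requests below: [1]
Moving down and requests lie below → nearest below is max([1]) = 1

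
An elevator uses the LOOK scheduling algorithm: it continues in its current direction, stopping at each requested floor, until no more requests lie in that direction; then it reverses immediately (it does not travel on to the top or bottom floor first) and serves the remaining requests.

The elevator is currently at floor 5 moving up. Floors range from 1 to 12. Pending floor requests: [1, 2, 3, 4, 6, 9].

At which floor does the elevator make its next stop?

Current floor: 5, direction: up
Requests above: [6, 9]
Requests below: [1, 2, 3, 4]
Moving up and requests lie above → nearest above is min([6, 9]) = 6

Answer: 6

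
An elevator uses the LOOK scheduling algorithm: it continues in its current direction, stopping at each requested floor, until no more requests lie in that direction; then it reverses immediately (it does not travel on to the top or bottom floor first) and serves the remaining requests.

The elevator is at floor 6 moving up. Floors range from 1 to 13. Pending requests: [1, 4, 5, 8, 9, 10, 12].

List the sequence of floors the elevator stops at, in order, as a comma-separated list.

Current: 6, moving UP
Serve above first (ascending): [8, 9, 10, 12]
Then reverse, serve below (descending): [5, 4, 1]

Answer: 8, 9, 10, 12, 5, 4, 1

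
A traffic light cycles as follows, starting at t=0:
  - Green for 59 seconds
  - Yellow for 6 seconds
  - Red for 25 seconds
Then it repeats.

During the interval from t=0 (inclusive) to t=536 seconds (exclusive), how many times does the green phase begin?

Cycle = 59+6+25 = 90s
green phase starts at t = k*90 + 0 for k=0,1,2,...
Need k*90+0 < 536 → k < 5.956
k ∈ {0, ..., 5} → 6 starts

Answer: 6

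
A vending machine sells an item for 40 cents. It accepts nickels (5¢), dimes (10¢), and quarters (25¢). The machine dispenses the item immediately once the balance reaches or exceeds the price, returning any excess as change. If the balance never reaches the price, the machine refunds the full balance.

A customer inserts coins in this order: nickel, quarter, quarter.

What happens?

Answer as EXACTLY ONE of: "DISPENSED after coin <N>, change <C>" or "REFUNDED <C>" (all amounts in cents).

Price: 40¢
Coin 1 (nickel, 5¢): balance = 5¢
Coin 2 (quarter, 25¢): balance = 30¢
Coin 3 (quarter, 25¢): balance = 55¢
  → balance >= price → DISPENSE, change = 55 - 40 = 15¢

Answer: DISPENSED after coin 3, change 15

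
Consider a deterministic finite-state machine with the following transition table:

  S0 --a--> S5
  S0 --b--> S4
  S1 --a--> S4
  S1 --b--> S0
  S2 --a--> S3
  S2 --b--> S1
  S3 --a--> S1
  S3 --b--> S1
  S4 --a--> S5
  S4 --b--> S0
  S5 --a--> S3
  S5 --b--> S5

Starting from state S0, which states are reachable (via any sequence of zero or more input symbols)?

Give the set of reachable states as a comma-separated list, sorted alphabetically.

Answer: S0, S1, S3, S4, S5

Derivation:
BFS from S0:
  visit S0: S0--a-->S5 (new), S0--b-->S4 (new)
  visit S5: S5--a-->S3 (new), S5--b-->S5 (seen)
  visit S4: S4--a-->S5 (seen), S4--b-->S0 (seen)
  visit S3: S3--a-->S1 (new), S3--b-->S1 (seen)
  visit S1: S1--a-->S4 (seen), S1--b-->S0 (seen)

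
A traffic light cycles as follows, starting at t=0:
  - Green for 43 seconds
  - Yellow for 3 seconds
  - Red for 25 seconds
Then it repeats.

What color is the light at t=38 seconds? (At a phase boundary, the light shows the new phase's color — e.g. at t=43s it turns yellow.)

Answer: green

Derivation:
Cycle length = 43 + 3 + 25 = 71s
t = 38, phase_t = 38 mod 71 = 38
38 < 43 (green end) → GREEN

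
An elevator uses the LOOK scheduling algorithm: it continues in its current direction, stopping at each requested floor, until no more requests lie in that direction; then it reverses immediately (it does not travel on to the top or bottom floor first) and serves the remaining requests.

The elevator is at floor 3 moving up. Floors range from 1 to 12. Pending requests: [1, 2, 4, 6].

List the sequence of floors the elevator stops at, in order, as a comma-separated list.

Current: 3, moving UP
Serve above first (ascending): [4, 6]
Then reverse, serve below (descending): [2, 1]

Answer: 4, 6, 2, 1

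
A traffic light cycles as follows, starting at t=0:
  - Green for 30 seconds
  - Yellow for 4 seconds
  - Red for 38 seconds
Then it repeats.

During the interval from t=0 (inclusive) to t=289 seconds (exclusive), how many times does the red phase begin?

Answer: 4

Derivation:
Cycle = 30+4+38 = 72s
red phase starts at t = k*72 + 34 for k=0,1,2,...
Need k*72+34 < 289 → k < 3.542
k ∈ {0, ..., 3} → 4 starts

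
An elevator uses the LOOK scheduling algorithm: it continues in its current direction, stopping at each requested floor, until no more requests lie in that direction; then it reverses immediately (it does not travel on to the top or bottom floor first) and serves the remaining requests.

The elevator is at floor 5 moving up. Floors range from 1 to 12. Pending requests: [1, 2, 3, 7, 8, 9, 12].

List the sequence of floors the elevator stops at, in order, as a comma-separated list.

Current: 5, moving UP
Serve above first (ascending): [7, 8, 9, 12]
Then reverse, serve below (descending): [3, 2, 1]

Answer: 7, 8, 9, 12, 3, 2, 1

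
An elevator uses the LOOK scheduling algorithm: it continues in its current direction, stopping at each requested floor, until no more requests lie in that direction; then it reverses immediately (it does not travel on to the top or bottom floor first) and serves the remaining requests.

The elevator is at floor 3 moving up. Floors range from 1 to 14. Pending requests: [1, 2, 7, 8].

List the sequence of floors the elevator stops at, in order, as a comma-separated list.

Answer: 7, 8, 2, 1

Derivation:
Current: 3, moving UP
Serve above first (ascending): [7, 8]
Then reverse, serve below (descending): [2, 1]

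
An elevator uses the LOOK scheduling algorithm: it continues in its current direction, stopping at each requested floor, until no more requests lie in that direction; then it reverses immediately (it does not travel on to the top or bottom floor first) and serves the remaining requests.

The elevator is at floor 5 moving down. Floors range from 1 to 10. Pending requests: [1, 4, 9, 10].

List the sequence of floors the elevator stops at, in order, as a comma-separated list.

Answer: 4, 1, 9, 10

Derivation:
Current: 5, moving DOWN
Serve below first (descending): [4, 1]
Then reverse, serve above (ascending): [9, 10]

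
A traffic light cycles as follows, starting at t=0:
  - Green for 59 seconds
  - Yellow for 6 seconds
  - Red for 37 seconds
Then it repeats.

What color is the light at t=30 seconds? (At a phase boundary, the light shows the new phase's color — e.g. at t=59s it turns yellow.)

Cycle length = 59 + 6 + 37 = 102s
t = 30, phase_t = 30 mod 102 = 30
30 < 59 (green end) → GREEN

Answer: green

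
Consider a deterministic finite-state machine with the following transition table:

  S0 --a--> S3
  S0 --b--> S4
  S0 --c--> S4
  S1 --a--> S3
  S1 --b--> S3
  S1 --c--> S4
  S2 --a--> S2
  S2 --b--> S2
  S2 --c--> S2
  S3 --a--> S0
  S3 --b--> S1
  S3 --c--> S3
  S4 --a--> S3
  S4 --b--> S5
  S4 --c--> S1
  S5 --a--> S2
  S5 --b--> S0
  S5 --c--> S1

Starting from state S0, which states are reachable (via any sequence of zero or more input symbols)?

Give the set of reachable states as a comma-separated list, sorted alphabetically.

BFS from S0:
  visit S0: S0--a-->S3 (new), S0--b-->S4 (new), S0--c-->S4 (seen)
  visit S3: S3--a-->S0 (seen), S3--b-->S1 (new), S3--c-->S3 (seen)
  visit S4: S4--a-->S3 (seen), S4--b-->S5 (new), S4--c-->S1 (seen)
  visit S1: S1--a-->S3 (seen), S1--b-->S3 (seen), S1--c-->S4 (seen)
  visit S5: S5--a-->S2 (new), S5--b-->S0 (seen), S5--c-->S1 (seen)
  visit S2: S2--a-->S2 (seen), S2--b-->S2 (seen), S2--c-->S2 (seen)

Answer: S0, S1, S2, S3, S4, S5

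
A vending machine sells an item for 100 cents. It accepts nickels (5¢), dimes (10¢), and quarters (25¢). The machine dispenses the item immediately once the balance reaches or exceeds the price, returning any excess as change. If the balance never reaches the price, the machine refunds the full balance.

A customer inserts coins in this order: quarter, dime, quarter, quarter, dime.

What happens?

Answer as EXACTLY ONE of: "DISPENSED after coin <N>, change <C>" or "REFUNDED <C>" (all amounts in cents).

Price: 100¢
Coin 1 (quarter, 25¢): balance = 25¢
Coin 2 (dime, 10¢): balance = 35¢
Coin 3 (quarter, 25¢): balance = 60¢
Coin 4 (quarter, 25¢): balance = 85¢
Coin 5 (dime, 10¢): balance = 95¢
All coins inserted, balance 95¢ < price 100¢ → REFUND 95¢

Answer: REFUNDED 95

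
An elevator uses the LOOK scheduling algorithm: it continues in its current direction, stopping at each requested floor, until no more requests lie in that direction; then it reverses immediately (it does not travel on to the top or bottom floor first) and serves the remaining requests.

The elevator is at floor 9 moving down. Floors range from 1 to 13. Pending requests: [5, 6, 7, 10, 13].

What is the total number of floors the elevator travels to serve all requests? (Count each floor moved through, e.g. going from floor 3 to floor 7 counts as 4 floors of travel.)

Start at floor 9 moving down, LOOK stop order: [7, 6, 5, 10, 13]
  9 → 7: |7-9| = 2, total = 2
  7 → 6: |6-7| = 1, total = 3
  6 → 5: |5-6| = 1, total = 4
  5 → 10: |10-5| = 5, total = 9
  10 → 13: |13-10| = 3, total = 12

Answer: 12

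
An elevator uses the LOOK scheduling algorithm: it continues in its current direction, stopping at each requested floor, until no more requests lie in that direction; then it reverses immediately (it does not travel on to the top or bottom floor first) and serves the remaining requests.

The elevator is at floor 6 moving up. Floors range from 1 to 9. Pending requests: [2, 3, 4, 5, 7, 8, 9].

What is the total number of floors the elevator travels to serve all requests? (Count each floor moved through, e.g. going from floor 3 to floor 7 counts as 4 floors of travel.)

Answer: 10

Derivation:
Start at floor 6 moving up, LOOK stop order: [7, 8, 9, 5, 4, 3, 2]
  6 → 7: |7-6| = 1, total = 1
  7 → 8: |8-7| = 1, total = 2
  8 → 9: |9-8| = 1, total = 3
  9 → 5: |5-9| = 4, total = 7
  5 → 4: |4-5| = 1, total = 8
  4 → 3: |3-4| = 1, total = 9
  3 → 2: |2-3| = 1, total = 10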